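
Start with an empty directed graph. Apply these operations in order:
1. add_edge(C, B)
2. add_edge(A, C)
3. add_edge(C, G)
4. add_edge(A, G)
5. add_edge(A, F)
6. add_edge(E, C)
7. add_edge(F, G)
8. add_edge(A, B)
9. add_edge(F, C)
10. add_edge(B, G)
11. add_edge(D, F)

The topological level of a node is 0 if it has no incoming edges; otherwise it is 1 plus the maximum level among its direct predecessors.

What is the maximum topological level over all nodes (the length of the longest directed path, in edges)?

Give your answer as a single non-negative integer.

Op 1: add_edge(C, B). Edges now: 1
Op 2: add_edge(A, C). Edges now: 2
Op 3: add_edge(C, G). Edges now: 3
Op 4: add_edge(A, G). Edges now: 4
Op 5: add_edge(A, F). Edges now: 5
Op 6: add_edge(E, C). Edges now: 6
Op 7: add_edge(F, G). Edges now: 7
Op 8: add_edge(A, B). Edges now: 8
Op 9: add_edge(F, C). Edges now: 9
Op 10: add_edge(B, G). Edges now: 10
Op 11: add_edge(D, F). Edges now: 11
Compute levels (Kahn BFS):
  sources (in-degree 0): A, D, E
  process A: level=0
    A->B: in-degree(B)=1, level(B)>=1
    A->C: in-degree(C)=2, level(C)>=1
    A->F: in-degree(F)=1, level(F)>=1
    A->G: in-degree(G)=3, level(G)>=1
  process D: level=0
    D->F: in-degree(F)=0, level(F)=1, enqueue
  process E: level=0
    E->C: in-degree(C)=1, level(C)>=1
  process F: level=1
    F->C: in-degree(C)=0, level(C)=2, enqueue
    F->G: in-degree(G)=2, level(G)>=2
  process C: level=2
    C->B: in-degree(B)=0, level(B)=3, enqueue
    C->G: in-degree(G)=1, level(G)>=3
  process B: level=3
    B->G: in-degree(G)=0, level(G)=4, enqueue
  process G: level=4
All levels: A:0, B:3, C:2, D:0, E:0, F:1, G:4
max level = 4

Answer: 4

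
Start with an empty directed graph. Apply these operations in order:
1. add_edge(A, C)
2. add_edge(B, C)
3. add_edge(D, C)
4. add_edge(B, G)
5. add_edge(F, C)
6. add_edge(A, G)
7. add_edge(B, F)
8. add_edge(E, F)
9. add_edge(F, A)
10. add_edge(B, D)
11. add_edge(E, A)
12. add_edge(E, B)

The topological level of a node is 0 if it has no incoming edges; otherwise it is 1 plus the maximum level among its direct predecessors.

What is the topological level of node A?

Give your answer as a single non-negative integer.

Answer: 3

Derivation:
Op 1: add_edge(A, C). Edges now: 1
Op 2: add_edge(B, C). Edges now: 2
Op 3: add_edge(D, C). Edges now: 3
Op 4: add_edge(B, G). Edges now: 4
Op 5: add_edge(F, C). Edges now: 5
Op 6: add_edge(A, G). Edges now: 6
Op 7: add_edge(B, F). Edges now: 7
Op 8: add_edge(E, F). Edges now: 8
Op 9: add_edge(F, A). Edges now: 9
Op 10: add_edge(B, D). Edges now: 10
Op 11: add_edge(E, A). Edges now: 11
Op 12: add_edge(E, B). Edges now: 12
Compute levels (Kahn BFS):
  sources (in-degree 0): E
  process E: level=0
    E->A: in-degree(A)=1, level(A)>=1
    E->B: in-degree(B)=0, level(B)=1, enqueue
    E->F: in-degree(F)=1, level(F)>=1
  process B: level=1
    B->C: in-degree(C)=3, level(C)>=2
    B->D: in-degree(D)=0, level(D)=2, enqueue
    B->F: in-degree(F)=0, level(F)=2, enqueue
    B->G: in-degree(G)=1, level(G)>=2
  process D: level=2
    D->C: in-degree(C)=2, level(C)>=3
  process F: level=2
    F->A: in-degree(A)=0, level(A)=3, enqueue
    F->C: in-degree(C)=1, level(C)>=3
  process A: level=3
    A->C: in-degree(C)=0, level(C)=4, enqueue
    A->G: in-degree(G)=0, level(G)=4, enqueue
  process C: level=4
  process G: level=4
All levels: A:3, B:1, C:4, D:2, E:0, F:2, G:4
level(A) = 3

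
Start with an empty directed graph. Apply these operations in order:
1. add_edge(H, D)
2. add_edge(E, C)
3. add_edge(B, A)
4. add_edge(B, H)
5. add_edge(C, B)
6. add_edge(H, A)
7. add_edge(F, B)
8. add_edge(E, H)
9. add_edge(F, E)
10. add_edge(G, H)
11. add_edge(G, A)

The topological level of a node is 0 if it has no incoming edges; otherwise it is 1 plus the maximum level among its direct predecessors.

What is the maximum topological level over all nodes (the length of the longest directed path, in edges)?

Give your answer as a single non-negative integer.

Op 1: add_edge(H, D). Edges now: 1
Op 2: add_edge(E, C). Edges now: 2
Op 3: add_edge(B, A). Edges now: 3
Op 4: add_edge(B, H). Edges now: 4
Op 5: add_edge(C, B). Edges now: 5
Op 6: add_edge(H, A). Edges now: 6
Op 7: add_edge(F, B). Edges now: 7
Op 8: add_edge(E, H). Edges now: 8
Op 9: add_edge(F, E). Edges now: 9
Op 10: add_edge(G, H). Edges now: 10
Op 11: add_edge(G, A). Edges now: 11
Compute levels (Kahn BFS):
  sources (in-degree 0): F, G
  process F: level=0
    F->B: in-degree(B)=1, level(B)>=1
    F->E: in-degree(E)=0, level(E)=1, enqueue
  process G: level=0
    G->A: in-degree(A)=2, level(A)>=1
    G->H: in-degree(H)=2, level(H)>=1
  process E: level=1
    E->C: in-degree(C)=0, level(C)=2, enqueue
    E->H: in-degree(H)=1, level(H)>=2
  process C: level=2
    C->B: in-degree(B)=0, level(B)=3, enqueue
  process B: level=3
    B->A: in-degree(A)=1, level(A)>=4
    B->H: in-degree(H)=0, level(H)=4, enqueue
  process H: level=4
    H->A: in-degree(A)=0, level(A)=5, enqueue
    H->D: in-degree(D)=0, level(D)=5, enqueue
  process A: level=5
  process D: level=5
All levels: A:5, B:3, C:2, D:5, E:1, F:0, G:0, H:4
max level = 5

Answer: 5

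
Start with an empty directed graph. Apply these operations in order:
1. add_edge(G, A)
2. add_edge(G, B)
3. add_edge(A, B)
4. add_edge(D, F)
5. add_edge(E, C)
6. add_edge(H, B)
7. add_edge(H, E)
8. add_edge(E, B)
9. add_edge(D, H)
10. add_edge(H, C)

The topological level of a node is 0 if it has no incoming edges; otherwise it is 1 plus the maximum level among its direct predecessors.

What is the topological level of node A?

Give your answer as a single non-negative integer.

Op 1: add_edge(G, A). Edges now: 1
Op 2: add_edge(G, B). Edges now: 2
Op 3: add_edge(A, B). Edges now: 3
Op 4: add_edge(D, F). Edges now: 4
Op 5: add_edge(E, C). Edges now: 5
Op 6: add_edge(H, B). Edges now: 6
Op 7: add_edge(H, E). Edges now: 7
Op 8: add_edge(E, B). Edges now: 8
Op 9: add_edge(D, H). Edges now: 9
Op 10: add_edge(H, C). Edges now: 10
Compute levels (Kahn BFS):
  sources (in-degree 0): D, G
  process D: level=0
    D->F: in-degree(F)=0, level(F)=1, enqueue
    D->H: in-degree(H)=0, level(H)=1, enqueue
  process G: level=0
    G->A: in-degree(A)=0, level(A)=1, enqueue
    G->B: in-degree(B)=3, level(B)>=1
  process F: level=1
  process H: level=1
    H->B: in-degree(B)=2, level(B)>=2
    H->C: in-degree(C)=1, level(C)>=2
    H->E: in-degree(E)=0, level(E)=2, enqueue
  process A: level=1
    A->B: in-degree(B)=1, level(B)>=2
  process E: level=2
    E->B: in-degree(B)=0, level(B)=3, enqueue
    E->C: in-degree(C)=0, level(C)=3, enqueue
  process B: level=3
  process C: level=3
All levels: A:1, B:3, C:3, D:0, E:2, F:1, G:0, H:1
level(A) = 1

Answer: 1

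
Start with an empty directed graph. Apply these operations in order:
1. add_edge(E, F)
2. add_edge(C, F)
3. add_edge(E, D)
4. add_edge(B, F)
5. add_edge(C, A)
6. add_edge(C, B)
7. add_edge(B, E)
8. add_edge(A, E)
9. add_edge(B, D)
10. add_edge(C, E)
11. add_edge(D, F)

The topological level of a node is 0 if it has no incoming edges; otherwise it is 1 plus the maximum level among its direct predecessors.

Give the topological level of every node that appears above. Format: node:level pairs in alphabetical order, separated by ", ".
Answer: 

Answer: A:1, B:1, C:0, D:3, E:2, F:4

Derivation:
Op 1: add_edge(E, F). Edges now: 1
Op 2: add_edge(C, F). Edges now: 2
Op 3: add_edge(E, D). Edges now: 3
Op 4: add_edge(B, F). Edges now: 4
Op 5: add_edge(C, A). Edges now: 5
Op 6: add_edge(C, B). Edges now: 6
Op 7: add_edge(B, E). Edges now: 7
Op 8: add_edge(A, E). Edges now: 8
Op 9: add_edge(B, D). Edges now: 9
Op 10: add_edge(C, E). Edges now: 10
Op 11: add_edge(D, F). Edges now: 11
Compute levels (Kahn BFS):
  sources (in-degree 0): C
  process C: level=0
    C->A: in-degree(A)=0, level(A)=1, enqueue
    C->B: in-degree(B)=0, level(B)=1, enqueue
    C->E: in-degree(E)=2, level(E)>=1
    C->F: in-degree(F)=3, level(F)>=1
  process A: level=1
    A->E: in-degree(E)=1, level(E)>=2
  process B: level=1
    B->D: in-degree(D)=1, level(D)>=2
    B->E: in-degree(E)=0, level(E)=2, enqueue
    B->F: in-degree(F)=2, level(F)>=2
  process E: level=2
    E->D: in-degree(D)=0, level(D)=3, enqueue
    E->F: in-degree(F)=1, level(F)>=3
  process D: level=3
    D->F: in-degree(F)=0, level(F)=4, enqueue
  process F: level=4
All levels: A:1, B:1, C:0, D:3, E:2, F:4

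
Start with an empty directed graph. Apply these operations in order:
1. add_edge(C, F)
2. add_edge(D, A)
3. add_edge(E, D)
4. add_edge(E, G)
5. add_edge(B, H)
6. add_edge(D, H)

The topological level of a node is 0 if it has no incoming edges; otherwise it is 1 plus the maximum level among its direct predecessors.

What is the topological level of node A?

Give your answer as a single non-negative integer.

Answer: 2

Derivation:
Op 1: add_edge(C, F). Edges now: 1
Op 2: add_edge(D, A). Edges now: 2
Op 3: add_edge(E, D). Edges now: 3
Op 4: add_edge(E, G). Edges now: 4
Op 5: add_edge(B, H). Edges now: 5
Op 6: add_edge(D, H). Edges now: 6
Compute levels (Kahn BFS):
  sources (in-degree 0): B, C, E
  process B: level=0
    B->H: in-degree(H)=1, level(H)>=1
  process C: level=0
    C->F: in-degree(F)=0, level(F)=1, enqueue
  process E: level=0
    E->D: in-degree(D)=0, level(D)=1, enqueue
    E->G: in-degree(G)=0, level(G)=1, enqueue
  process F: level=1
  process D: level=1
    D->A: in-degree(A)=0, level(A)=2, enqueue
    D->H: in-degree(H)=0, level(H)=2, enqueue
  process G: level=1
  process A: level=2
  process H: level=2
All levels: A:2, B:0, C:0, D:1, E:0, F:1, G:1, H:2
level(A) = 2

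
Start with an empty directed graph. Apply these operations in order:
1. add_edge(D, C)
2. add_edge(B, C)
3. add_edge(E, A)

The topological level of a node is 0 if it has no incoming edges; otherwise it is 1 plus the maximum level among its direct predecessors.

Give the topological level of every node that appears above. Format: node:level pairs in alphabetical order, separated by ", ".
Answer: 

Op 1: add_edge(D, C). Edges now: 1
Op 2: add_edge(B, C). Edges now: 2
Op 3: add_edge(E, A). Edges now: 3
Compute levels (Kahn BFS):
  sources (in-degree 0): B, D, E
  process B: level=0
    B->C: in-degree(C)=1, level(C)>=1
  process D: level=0
    D->C: in-degree(C)=0, level(C)=1, enqueue
  process E: level=0
    E->A: in-degree(A)=0, level(A)=1, enqueue
  process C: level=1
  process A: level=1
All levels: A:1, B:0, C:1, D:0, E:0

Answer: A:1, B:0, C:1, D:0, E:0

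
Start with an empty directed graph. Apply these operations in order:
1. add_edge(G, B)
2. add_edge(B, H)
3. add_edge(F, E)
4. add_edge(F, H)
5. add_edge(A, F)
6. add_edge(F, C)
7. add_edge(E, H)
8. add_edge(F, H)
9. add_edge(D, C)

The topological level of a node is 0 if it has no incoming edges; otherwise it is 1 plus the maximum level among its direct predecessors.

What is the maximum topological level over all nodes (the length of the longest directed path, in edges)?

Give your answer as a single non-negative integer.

Answer: 3

Derivation:
Op 1: add_edge(G, B). Edges now: 1
Op 2: add_edge(B, H). Edges now: 2
Op 3: add_edge(F, E). Edges now: 3
Op 4: add_edge(F, H). Edges now: 4
Op 5: add_edge(A, F). Edges now: 5
Op 6: add_edge(F, C). Edges now: 6
Op 7: add_edge(E, H). Edges now: 7
Op 8: add_edge(F, H) (duplicate, no change). Edges now: 7
Op 9: add_edge(D, C). Edges now: 8
Compute levels (Kahn BFS):
  sources (in-degree 0): A, D, G
  process A: level=0
    A->F: in-degree(F)=0, level(F)=1, enqueue
  process D: level=0
    D->C: in-degree(C)=1, level(C)>=1
  process G: level=0
    G->B: in-degree(B)=0, level(B)=1, enqueue
  process F: level=1
    F->C: in-degree(C)=0, level(C)=2, enqueue
    F->E: in-degree(E)=0, level(E)=2, enqueue
    F->H: in-degree(H)=2, level(H)>=2
  process B: level=1
    B->H: in-degree(H)=1, level(H)>=2
  process C: level=2
  process E: level=2
    E->H: in-degree(H)=0, level(H)=3, enqueue
  process H: level=3
All levels: A:0, B:1, C:2, D:0, E:2, F:1, G:0, H:3
max level = 3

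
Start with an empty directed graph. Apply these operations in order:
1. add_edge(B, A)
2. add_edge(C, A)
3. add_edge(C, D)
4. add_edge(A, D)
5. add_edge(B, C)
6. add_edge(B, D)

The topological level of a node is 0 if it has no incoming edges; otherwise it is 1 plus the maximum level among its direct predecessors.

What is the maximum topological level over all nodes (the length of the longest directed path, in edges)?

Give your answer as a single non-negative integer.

Answer: 3

Derivation:
Op 1: add_edge(B, A). Edges now: 1
Op 2: add_edge(C, A). Edges now: 2
Op 3: add_edge(C, D). Edges now: 3
Op 4: add_edge(A, D). Edges now: 4
Op 5: add_edge(B, C). Edges now: 5
Op 6: add_edge(B, D). Edges now: 6
Compute levels (Kahn BFS):
  sources (in-degree 0): B
  process B: level=0
    B->A: in-degree(A)=1, level(A)>=1
    B->C: in-degree(C)=0, level(C)=1, enqueue
    B->D: in-degree(D)=2, level(D)>=1
  process C: level=1
    C->A: in-degree(A)=0, level(A)=2, enqueue
    C->D: in-degree(D)=1, level(D)>=2
  process A: level=2
    A->D: in-degree(D)=0, level(D)=3, enqueue
  process D: level=3
All levels: A:2, B:0, C:1, D:3
max level = 3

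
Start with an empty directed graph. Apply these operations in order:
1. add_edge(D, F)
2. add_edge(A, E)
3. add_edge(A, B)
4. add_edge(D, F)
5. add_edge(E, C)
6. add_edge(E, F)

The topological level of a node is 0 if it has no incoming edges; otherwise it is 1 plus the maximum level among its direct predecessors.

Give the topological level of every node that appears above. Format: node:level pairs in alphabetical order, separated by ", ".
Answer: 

Op 1: add_edge(D, F). Edges now: 1
Op 2: add_edge(A, E). Edges now: 2
Op 3: add_edge(A, B). Edges now: 3
Op 4: add_edge(D, F) (duplicate, no change). Edges now: 3
Op 5: add_edge(E, C). Edges now: 4
Op 6: add_edge(E, F). Edges now: 5
Compute levels (Kahn BFS):
  sources (in-degree 0): A, D
  process A: level=0
    A->B: in-degree(B)=0, level(B)=1, enqueue
    A->E: in-degree(E)=0, level(E)=1, enqueue
  process D: level=0
    D->F: in-degree(F)=1, level(F)>=1
  process B: level=1
  process E: level=1
    E->C: in-degree(C)=0, level(C)=2, enqueue
    E->F: in-degree(F)=0, level(F)=2, enqueue
  process C: level=2
  process F: level=2
All levels: A:0, B:1, C:2, D:0, E:1, F:2

Answer: A:0, B:1, C:2, D:0, E:1, F:2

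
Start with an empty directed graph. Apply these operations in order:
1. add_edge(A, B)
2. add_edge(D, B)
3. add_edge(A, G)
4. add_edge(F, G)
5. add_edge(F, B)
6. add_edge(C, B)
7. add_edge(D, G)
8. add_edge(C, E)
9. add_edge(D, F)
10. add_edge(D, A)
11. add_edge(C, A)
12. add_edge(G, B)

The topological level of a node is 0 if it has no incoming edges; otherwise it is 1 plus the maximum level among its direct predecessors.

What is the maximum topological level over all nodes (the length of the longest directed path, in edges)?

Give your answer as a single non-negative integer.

Op 1: add_edge(A, B). Edges now: 1
Op 2: add_edge(D, B). Edges now: 2
Op 3: add_edge(A, G). Edges now: 3
Op 4: add_edge(F, G). Edges now: 4
Op 5: add_edge(F, B). Edges now: 5
Op 6: add_edge(C, B). Edges now: 6
Op 7: add_edge(D, G). Edges now: 7
Op 8: add_edge(C, E). Edges now: 8
Op 9: add_edge(D, F). Edges now: 9
Op 10: add_edge(D, A). Edges now: 10
Op 11: add_edge(C, A). Edges now: 11
Op 12: add_edge(G, B). Edges now: 12
Compute levels (Kahn BFS):
  sources (in-degree 0): C, D
  process C: level=0
    C->A: in-degree(A)=1, level(A)>=1
    C->B: in-degree(B)=4, level(B)>=1
    C->E: in-degree(E)=0, level(E)=1, enqueue
  process D: level=0
    D->A: in-degree(A)=0, level(A)=1, enqueue
    D->B: in-degree(B)=3, level(B)>=1
    D->F: in-degree(F)=0, level(F)=1, enqueue
    D->G: in-degree(G)=2, level(G)>=1
  process E: level=1
  process A: level=1
    A->B: in-degree(B)=2, level(B)>=2
    A->G: in-degree(G)=1, level(G)>=2
  process F: level=1
    F->B: in-degree(B)=1, level(B)>=2
    F->G: in-degree(G)=0, level(G)=2, enqueue
  process G: level=2
    G->B: in-degree(B)=0, level(B)=3, enqueue
  process B: level=3
All levels: A:1, B:3, C:0, D:0, E:1, F:1, G:2
max level = 3

Answer: 3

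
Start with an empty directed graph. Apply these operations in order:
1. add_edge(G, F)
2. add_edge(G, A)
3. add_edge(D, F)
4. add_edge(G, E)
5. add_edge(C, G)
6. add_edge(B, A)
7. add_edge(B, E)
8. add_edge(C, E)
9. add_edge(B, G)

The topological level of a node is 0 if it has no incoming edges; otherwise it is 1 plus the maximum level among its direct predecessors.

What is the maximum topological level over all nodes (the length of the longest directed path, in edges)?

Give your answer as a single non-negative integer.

Op 1: add_edge(G, F). Edges now: 1
Op 2: add_edge(G, A). Edges now: 2
Op 3: add_edge(D, F). Edges now: 3
Op 4: add_edge(G, E). Edges now: 4
Op 5: add_edge(C, G). Edges now: 5
Op 6: add_edge(B, A). Edges now: 6
Op 7: add_edge(B, E). Edges now: 7
Op 8: add_edge(C, E). Edges now: 8
Op 9: add_edge(B, G). Edges now: 9
Compute levels (Kahn BFS):
  sources (in-degree 0): B, C, D
  process B: level=0
    B->A: in-degree(A)=1, level(A)>=1
    B->E: in-degree(E)=2, level(E)>=1
    B->G: in-degree(G)=1, level(G)>=1
  process C: level=0
    C->E: in-degree(E)=1, level(E)>=1
    C->G: in-degree(G)=0, level(G)=1, enqueue
  process D: level=0
    D->F: in-degree(F)=1, level(F)>=1
  process G: level=1
    G->A: in-degree(A)=0, level(A)=2, enqueue
    G->E: in-degree(E)=0, level(E)=2, enqueue
    G->F: in-degree(F)=0, level(F)=2, enqueue
  process A: level=2
  process E: level=2
  process F: level=2
All levels: A:2, B:0, C:0, D:0, E:2, F:2, G:1
max level = 2

Answer: 2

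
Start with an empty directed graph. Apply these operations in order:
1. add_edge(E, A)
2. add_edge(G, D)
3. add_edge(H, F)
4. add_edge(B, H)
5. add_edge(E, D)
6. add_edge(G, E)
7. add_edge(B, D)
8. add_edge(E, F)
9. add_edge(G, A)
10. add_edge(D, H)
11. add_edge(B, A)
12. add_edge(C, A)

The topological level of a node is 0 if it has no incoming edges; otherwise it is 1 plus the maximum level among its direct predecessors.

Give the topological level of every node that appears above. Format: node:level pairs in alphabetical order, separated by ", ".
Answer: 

Answer: A:2, B:0, C:0, D:2, E:1, F:4, G:0, H:3

Derivation:
Op 1: add_edge(E, A). Edges now: 1
Op 2: add_edge(G, D). Edges now: 2
Op 3: add_edge(H, F). Edges now: 3
Op 4: add_edge(B, H). Edges now: 4
Op 5: add_edge(E, D). Edges now: 5
Op 6: add_edge(G, E). Edges now: 6
Op 7: add_edge(B, D). Edges now: 7
Op 8: add_edge(E, F). Edges now: 8
Op 9: add_edge(G, A). Edges now: 9
Op 10: add_edge(D, H). Edges now: 10
Op 11: add_edge(B, A). Edges now: 11
Op 12: add_edge(C, A). Edges now: 12
Compute levels (Kahn BFS):
  sources (in-degree 0): B, C, G
  process B: level=0
    B->A: in-degree(A)=3, level(A)>=1
    B->D: in-degree(D)=2, level(D)>=1
    B->H: in-degree(H)=1, level(H)>=1
  process C: level=0
    C->A: in-degree(A)=2, level(A)>=1
  process G: level=0
    G->A: in-degree(A)=1, level(A)>=1
    G->D: in-degree(D)=1, level(D)>=1
    G->E: in-degree(E)=0, level(E)=1, enqueue
  process E: level=1
    E->A: in-degree(A)=0, level(A)=2, enqueue
    E->D: in-degree(D)=0, level(D)=2, enqueue
    E->F: in-degree(F)=1, level(F)>=2
  process A: level=2
  process D: level=2
    D->H: in-degree(H)=0, level(H)=3, enqueue
  process H: level=3
    H->F: in-degree(F)=0, level(F)=4, enqueue
  process F: level=4
All levels: A:2, B:0, C:0, D:2, E:1, F:4, G:0, H:3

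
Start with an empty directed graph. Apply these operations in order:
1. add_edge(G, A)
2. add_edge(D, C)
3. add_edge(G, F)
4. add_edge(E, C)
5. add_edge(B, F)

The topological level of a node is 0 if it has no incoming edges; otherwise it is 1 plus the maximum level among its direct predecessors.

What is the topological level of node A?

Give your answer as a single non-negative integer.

Answer: 1

Derivation:
Op 1: add_edge(G, A). Edges now: 1
Op 2: add_edge(D, C). Edges now: 2
Op 3: add_edge(G, F). Edges now: 3
Op 4: add_edge(E, C). Edges now: 4
Op 5: add_edge(B, F). Edges now: 5
Compute levels (Kahn BFS):
  sources (in-degree 0): B, D, E, G
  process B: level=0
    B->F: in-degree(F)=1, level(F)>=1
  process D: level=0
    D->C: in-degree(C)=1, level(C)>=1
  process E: level=0
    E->C: in-degree(C)=0, level(C)=1, enqueue
  process G: level=0
    G->A: in-degree(A)=0, level(A)=1, enqueue
    G->F: in-degree(F)=0, level(F)=1, enqueue
  process C: level=1
  process A: level=1
  process F: level=1
All levels: A:1, B:0, C:1, D:0, E:0, F:1, G:0
level(A) = 1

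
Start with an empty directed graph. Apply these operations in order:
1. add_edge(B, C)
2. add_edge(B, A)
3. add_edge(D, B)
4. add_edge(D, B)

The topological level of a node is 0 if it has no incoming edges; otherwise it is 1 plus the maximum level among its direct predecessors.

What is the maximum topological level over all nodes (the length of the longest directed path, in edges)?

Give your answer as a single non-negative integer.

Op 1: add_edge(B, C). Edges now: 1
Op 2: add_edge(B, A). Edges now: 2
Op 3: add_edge(D, B). Edges now: 3
Op 4: add_edge(D, B) (duplicate, no change). Edges now: 3
Compute levels (Kahn BFS):
  sources (in-degree 0): D
  process D: level=0
    D->B: in-degree(B)=0, level(B)=1, enqueue
  process B: level=1
    B->A: in-degree(A)=0, level(A)=2, enqueue
    B->C: in-degree(C)=0, level(C)=2, enqueue
  process A: level=2
  process C: level=2
All levels: A:2, B:1, C:2, D:0
max level = 2

Answer: 2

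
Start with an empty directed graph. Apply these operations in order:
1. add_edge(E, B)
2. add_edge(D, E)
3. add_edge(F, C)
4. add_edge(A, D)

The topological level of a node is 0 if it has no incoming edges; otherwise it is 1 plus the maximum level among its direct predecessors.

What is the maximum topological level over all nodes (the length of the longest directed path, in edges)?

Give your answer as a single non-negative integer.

Op 1: add_edge(E, B). Edges now: 1
Op 2: add_edge(D, E). Edges now: 2
Op 3: add_edge(F, C). Edges now: 3
Op 4: add_edge(A, D). Edges now: 4
Compute levels (Kahn BFS):
  sources (in-degree 0): A, F
  process A: level=0
    A->D: in-degree(D)=0, level(D)=1, enqueue
  process F: level=0
    F->C: in-degree(C)=0, level(C)=1, enqueue
  process D: level=1
    D->E: in-degree(E)=0, level(E)=2, enqueue
  process C: level=1
  process E: level=2
    E->B: in-degree(B)=0, level(B)=3, enqueue
  process B: level=3
All levels: A:0, B:3, C:1, D:1, E:2, F:0
max level = 3

Answer: 3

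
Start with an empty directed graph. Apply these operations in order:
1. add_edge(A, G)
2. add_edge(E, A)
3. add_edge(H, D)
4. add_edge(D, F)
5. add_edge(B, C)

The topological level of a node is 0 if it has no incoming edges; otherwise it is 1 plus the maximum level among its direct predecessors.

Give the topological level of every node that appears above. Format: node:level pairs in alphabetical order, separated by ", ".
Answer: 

Op 1: add_edge(A, G). Edges now: 1
Op 2: add_edge(E, A). Edges now: 2
Op 3: add_edge(H, D). Edges now: 3
Op 4: add_edge(D, F). Edges now: 4
Op 5: add_edge(B, C). Edges now: 5
Compute levels (Kahn BFS):
  sources (in-degree 0): B, E, H
  process B: level=0
    B->C: in-degree(C)=0, level(C)=1, enqueue
  process E: level=0
    E->A: in-degree(A)=0, level(A)=1, enqueue
  process H: level=0
    H->D: in-degree(D)=0, level(D)=1, enqueue
  process C: level=1
  process A: level=1
    A->G: in-degree(G)=0, level(G)=2, enqueue
  process D: level=1
    D->F: in-degree(F)=0, level(F)=2, enqueue
  process G: level=2
  process F: level=2
All levels: A:1, B:0, C:1, D:1, E:0, F:2, G:2, H:0

Answer: A:1, B:0, C:1, D:1, E:0, F:2, G:2, H:0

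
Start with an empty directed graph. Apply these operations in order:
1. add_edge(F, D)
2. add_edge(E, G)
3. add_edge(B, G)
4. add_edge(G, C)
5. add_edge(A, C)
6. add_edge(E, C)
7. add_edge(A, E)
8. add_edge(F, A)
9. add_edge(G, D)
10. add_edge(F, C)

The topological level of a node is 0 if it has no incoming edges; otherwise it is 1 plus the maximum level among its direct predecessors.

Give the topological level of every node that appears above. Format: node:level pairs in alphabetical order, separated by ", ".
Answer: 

Op 1: add_edge(F, D). Edges now: 1
Op 2: add_edge(E, G). Edges now: 2
Op 3: add_edge(B, G). Edges now: 3
Op 4: add_edge(G, C). Edges now: 4
Op 5: add_edge(A, C). Edges now: 5
Op 6: add_edge(E, C). Edges now: 6
Op 7: add_edge(A, E). Edges now: 7
Op 8: add_edge(F, A). Edges now: 8
Op 9: add_edge(G, D). Edges now: 9
Op 10: add_edge(F, C). Edges now: 10
Compute levels (Kahn BFS):
  sources (in-degree 0): B, F
  process B: level=0
    B->G: in-degree(G)=1, level(G)>=1
  process F: level=0
    F->A: in-degree(A)=0, level(A)=1, enqueue
    F->C: in-degree(C)=3, level(C)>=1
    F->D: in-degree(D)=1, level(D)>=1
  process A: level=1
    A->C: in-degree(C)=2, level(C)>=2
    A->E: in-degree(E)=0, level(E)=2, enqueue
  process E: level=2
    E->C: in-degree(C)=1, level(C)>=3
    E->G: in-degree(G)=0, level(G)=3, enqueue
  process G: level=3
    G->C: in-degree(C)=0, level(C)=4, enqueue
    G->D: in-degree(D)=0, level(D)=4, enqueue
  process C: level=4
  process D: level=4
All levels: A:1, B:0, C:4, D:4, E:2, F:0, G:3

Answer: A:1, B:0, C:4, D:4, E:2, F:0, G:3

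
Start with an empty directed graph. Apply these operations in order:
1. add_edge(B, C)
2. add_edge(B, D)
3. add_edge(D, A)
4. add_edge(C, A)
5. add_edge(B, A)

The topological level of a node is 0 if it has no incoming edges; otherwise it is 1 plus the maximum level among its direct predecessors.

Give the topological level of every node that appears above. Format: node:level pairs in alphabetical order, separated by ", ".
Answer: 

Op 1: add_edge(B, C). Edges now: 1
Op 2: add_edge(B, D). Edges now: 2
Op 3: add_edge(D, A). Edges now: 3
Op 4: add_edge(C, A). Edges now: 4
Op 5: add_edge(B, A). Edges now: 5
Compute levels (Kahn BFS):
  sources (in-degree 0): B
  process B: level=0
    B->A: in-degree(A)=2, level(A)>=1
    B->C: in-degree(C)=0, level(C)=1, enqueue
    B->D: in-degree(D)=0, level(D)=1, enqueue
  process C: level=1
    C->A: in-degree(A)=1, level(A)>=2
  process D: level=1
    D->A: in-degree(A)=0, level(A)=2, enqueue
  process A: level=2
All levels: A:2, B:0, C:1, D:1

Answer: A:2, B:0, C:1, D:1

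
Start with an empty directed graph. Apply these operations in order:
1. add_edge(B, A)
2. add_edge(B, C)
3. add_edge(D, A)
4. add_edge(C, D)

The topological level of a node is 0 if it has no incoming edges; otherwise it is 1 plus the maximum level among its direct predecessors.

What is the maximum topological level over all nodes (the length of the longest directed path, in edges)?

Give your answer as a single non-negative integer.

Answer: 3

Derivation:
Op 1: add_edge(B, A). Edges now: 1
Op 2: add_edge(B, C). Edges now: 2
Op 3: add_edge(D, A). Edges now: 3
Op 4: add_edge(C, D). Edges now: 4
Compute levels (Kahn BFS):
  sources (in-degree 0): B
  process B: level=0
    B->A: in-degree(A)=1, level(A)>=1
    B->C: in-degree(C)=0, level(C)=1, enqueue
  process C: level=1
    C->D: in-degree(D)=0, level(D)=2, enqueue
  process D: level=2
    D->A: in-degree(A)=0, level(A)=3, enqueue
  process A: level=3
All levels: A:3, B:0, C:1, D:2
max level = 3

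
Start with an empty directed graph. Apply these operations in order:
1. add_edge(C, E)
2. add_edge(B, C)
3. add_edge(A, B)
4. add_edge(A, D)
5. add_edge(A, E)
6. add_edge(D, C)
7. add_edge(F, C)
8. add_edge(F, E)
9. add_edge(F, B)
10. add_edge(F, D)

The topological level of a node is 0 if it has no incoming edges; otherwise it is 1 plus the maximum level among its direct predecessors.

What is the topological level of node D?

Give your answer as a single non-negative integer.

Answer: 1

Derivation:
Op 1: add_edge(C, E). Edges now: 1
Op 2: add_edge(B, C). Edges now: 2
Op 3: add_edge(A, B). Edges now: 3
Op 4: add_edge(A, D). Edges now: 4
Op 5: add_edge(A, E). Edges now: 5
Op 6: add_edge(D, C). Edges now: 6
Op 7: add_edge(F, C). Edges now: 7
Op 8: add_edge(F, E). Edges now: 8
Op 9: add_edge(F, B). Edges now: 9
Op 10: add_edge(F, D). Edges now: 10
Compute levels (Kahn BFS):
  sources (in-degree 0): A, F
  process A: level=0
    A->B: in-degree(B)=1, level(B)>=1
    A->D: in-degree(D)=1, level(D)>=1
    A->E: in-degree(E)=2, level(E)>=1
  process F: level=0
    F->B: in-degree(B)=0, level(B)=1, enqueue
    F->C: in-degree(C)=2, level(C)>=1
    F->D: in-degree(D)=0, level(D)=1, enqueue
    F->E: in-degree(E)=1, level(E)>=1
  process B: level=1
    B->C: in-degree(C)=1, level(C)>=2
  process D: level=1
    D->C: in-degree(C)=0, level(C)=2, enqueue
  process C: level=2
    C->E: in-degree(E)=0, level(E)=3, enqueue
  process E: level=3
All levels: A:0, B:1, C:2, D:1, E:3, F:0
level(D) = 1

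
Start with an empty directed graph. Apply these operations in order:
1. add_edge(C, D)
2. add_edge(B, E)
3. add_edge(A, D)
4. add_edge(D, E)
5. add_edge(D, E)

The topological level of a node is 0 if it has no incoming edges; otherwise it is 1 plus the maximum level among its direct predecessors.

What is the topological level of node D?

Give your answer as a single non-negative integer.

Op 1: add_edge(C, D). Edges now: 1
Op 2: add_edge(B, E). Edges now: 2
Op 3: add_edge(A, D). Edges now: 3
Op 4: add_edge(D, E). Edges now: 4
Op 5: add_edge(D, E) (duplicate, no change). Edges now: 4
Compute levels (Kahn BFS):
  sources (in-degree 0): A, B, C
  process A: level=0
    A->D: in-degree(D)=1, level(D)>=1
  process B: level=0
    B->E: in-degree(E)=1, level(E)>=1
  process C: level=0
    C->D: in-degree(D)=0, level(D)=1, enqueue
  process D: level=1
    D->E: in-degree(E)=0, level(E)=2, enqueue
  process E: level=2
All levels: A:0, B:0, C:0, D:1, E:2
level(D) = 1

Answer: 1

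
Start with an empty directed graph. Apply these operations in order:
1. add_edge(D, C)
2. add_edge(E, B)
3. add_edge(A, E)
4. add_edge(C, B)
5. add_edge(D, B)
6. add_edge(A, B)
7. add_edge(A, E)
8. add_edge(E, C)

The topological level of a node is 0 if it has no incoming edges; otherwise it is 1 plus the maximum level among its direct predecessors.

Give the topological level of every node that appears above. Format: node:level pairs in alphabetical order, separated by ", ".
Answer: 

Answer: A:0, B:3, C:2, D:0, E:1

Derivation:
Op 1: add_edge(D, C). Edges now: 1
Op 2: add_edge(E, B). Edges now: 2
Op 3: add_edge(A, E). Edges now: 3
Op 4: add_edge(C, B). Edges now: 4
Op 5: add_edge(D, B). Edges now: 5
Op 6: add_edge(A, B). Edges now: 6
Op 7: add_edge(A, E) (duplicate, no change). Edges now: 6
Op 8: add_edge(E, C). Edges now: 7
Compute levels (Kahn BFS):
  sources (in-degree 0): A, D
  process A: level=0
    A->B: in-degree(B)=3, level(B)>=1
    A->E: in-degree(E)=0, level(E)=1, enqueue
  process D: level=0
    D->B: in-degree(B)=2, level(B)>=1
    D->C: in-degree(C)=1, level(C)>=1
  process E: level=1
    E->B: in-degree(B)=1, level(B)>=2
    E->C: in-degree(C)=0, level(C)=2, enqueue
  process C: level=2
    C->B: in-degree(B)=0, level(B)=3, enqueue
  process B: level=3
All levels: A:0, B:3, C:2, D:0, E:1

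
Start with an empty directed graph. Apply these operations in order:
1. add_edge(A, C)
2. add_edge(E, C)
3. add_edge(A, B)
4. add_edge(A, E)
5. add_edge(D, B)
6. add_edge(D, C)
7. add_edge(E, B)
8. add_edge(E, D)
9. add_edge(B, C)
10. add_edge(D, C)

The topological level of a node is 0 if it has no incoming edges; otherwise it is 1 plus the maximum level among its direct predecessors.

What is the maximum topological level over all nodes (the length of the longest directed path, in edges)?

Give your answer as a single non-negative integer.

Answer: 4

Derivation:
Op 1: add_edge(A, C). Edges now: 1
Op 2: add_edge(E, C). Edges now: 2
Op 3: add_edge(A, B). Edges now: 3
Op 4: add_edge(A, E). Edges now: 4
Op 5: add_edge(D, B). Edges now: 5
Op 6: add_edge(D, C). Edges now: 6
Op 7: add_edge(E, B). Edges now: 7
Op 8: add_edge(E, D). Edges now: 8
Op 9: add_edge(B, C). Edges now: 9
Op 10: add_edge(D, C) (duplicate, no change). Edges now: 9
Compute levels (Kahn BFS):
  sources (in-degree 0): A
  process A: level=0
    A->B: in-degree(B)=2, level(B)>=1
    A->C: in-degree(C)=3, level(C)>=1
    A->E: in-degree(E)=0, level(E)=1, enqueue
  process E: level=1
    E->B: in-degree(B)=1, level(B)>=2
    E->C: in-degree(C)=2, level(C)>=2
    E->D: in-degree(D)=0, level(D)=2, enqueue
  process D: level=2
    D->B: in-degree(B)=0, level(B)=3, enqueue
    D->C: in-degree(C)=1, level(C)>=3
  process B: level=3
    B->C: in-degree(C)=0, level(C)=4, enqueue
  process C: level=4
All levels: A:0, B:3, C:4, D:2, E:1
max level = 4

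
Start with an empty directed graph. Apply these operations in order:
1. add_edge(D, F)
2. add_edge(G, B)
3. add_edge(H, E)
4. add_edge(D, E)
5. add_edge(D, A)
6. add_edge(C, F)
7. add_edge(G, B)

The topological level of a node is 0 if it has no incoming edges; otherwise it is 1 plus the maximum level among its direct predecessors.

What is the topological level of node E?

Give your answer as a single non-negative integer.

Op 1: add_edge(D, F). Edges now: 1
Op 2: add_edge(G, B). Edges now: 2
Op 3: add_edge(H, E). Edges now: 3
Op 4: add_edge(D, E). Edges now: 4
Op 5: add_edge(D, A). Edges now: 5
Op 6: add_edge(C, F). Edges now: 6
Op 7: add_edge(G, B) (duplicate, no change). Edges now: 6
Compute levels (Kahn BFS):
  sources (in-degree 0): C, D, G, H
  process C: level=0
    C->F: in-degree(F)=1, level(F)>=1
  process D: level=0
    D->A: in-degree(A)=0, level(A)=1, enqueue
    D->E: in-degree(E)=1, level(E)>=1
    D->F: in-degree(F)=0, level(F)=1, enqueue
  process G: level=0
    G->B: in-degree(B)=0, level(B)=1, enqueue
  process H: level=0
    H->E: in-degree(E)=0, level(E)=1, enqueue
  process A: level=1
  process F: level=1
  process B: level=1
  process E: level=1
All levels: A:1, B:1, C:0, D:0, E:1, F:1, G:0, H:0
level(E) = 1

Answer: 1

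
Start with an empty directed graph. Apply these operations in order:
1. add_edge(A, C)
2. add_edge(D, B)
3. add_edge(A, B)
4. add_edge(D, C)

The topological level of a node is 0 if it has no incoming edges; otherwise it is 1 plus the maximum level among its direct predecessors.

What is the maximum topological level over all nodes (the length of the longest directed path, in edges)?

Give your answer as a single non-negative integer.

Answer: 1

Derivation:
Op 1: add_edge(A, C). Edges now: 1
Op 2: add_edge(D, B). Edges now: 2
Op 3: add_edge(A, B). Edges now: 3
Op 4: add_edge(D, C). Edges now: 4
Compute levels (Kahn BFS):
  sources (in-degree 0): A, D
  process A: level=0
    A->B: in-degree(B)=1, level(B)>=1
    A->C: in-degree(C)=1, level(C)>=1
  process D: level=0
    D->B: in-degree(B)=0, level(B)=1, enqueue
    D->C: in-degree(C)=0, level(C)=1, enqueue
  process B: level=1
  process C: level=1
All levels: A:0, B:1, C:1, D:0
max level = 1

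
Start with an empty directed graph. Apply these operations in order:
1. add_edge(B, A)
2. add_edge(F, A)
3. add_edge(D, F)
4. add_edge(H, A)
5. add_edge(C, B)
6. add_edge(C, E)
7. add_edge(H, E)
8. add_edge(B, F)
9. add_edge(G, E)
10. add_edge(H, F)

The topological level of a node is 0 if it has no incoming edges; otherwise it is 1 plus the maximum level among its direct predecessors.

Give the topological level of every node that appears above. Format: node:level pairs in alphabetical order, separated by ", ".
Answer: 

Answer: A:3, B:1, C:0, D:0, E:1, F:2, G:0, H:0

Derivation:
Op 1: add_edge(B, A). Edges now: 1
Op 2: add_edge(F, A). Edges now: 2
Op 3: add_edge(D, F). Edges now: 3
Op 4: add_edge(H, A). Edges now: 4
Op 5: add_edge(C, B). Edges now: 5
Op 6: add_edge(C, E). Edges now: 6
Op 7: add_edge(H, E). Edges now: 7
Op 8: add_edge(B, F). Edges now: 8
Op 9: add_edge(G, E). Edges now: 9
Op 10: add_edge(H, F). Edges now: 10
Compute levels (Kahn BFS):
  sources (in-degree 0): C, D, G, H
  process C: level=0
    C->B: in-degree(B)=0, level(B)=1, enqueue
    C->E: in-degree(E)=2, level(E)>=1
  process D: level=0
    D->F: in-degree(F)=2, level(F)>=1
  process G: level=0
    G->E: in-degree(E)=1, level(E)>=1
  process H: level=0
    H->A: in-degree(A)=2, level(A)>=1
    H->E: in-degree(E)=0, level(E)=1, enqueue
    H->F: in-degree(F)=1, level(F)>=1
  process B: level=1
    B->A: in-degree(A)=1, level(A)>=2
    B->F: in-degree(F)=0, level(F)=2, enqueue
  process E: level=1
  process F: level=2
    F->A: in-degree(A)=0, level(A)=3, enqueue
  process A: level=3
All levels: A:3, B:1, C:0, D:0, E:1, F:2, G:0, H:0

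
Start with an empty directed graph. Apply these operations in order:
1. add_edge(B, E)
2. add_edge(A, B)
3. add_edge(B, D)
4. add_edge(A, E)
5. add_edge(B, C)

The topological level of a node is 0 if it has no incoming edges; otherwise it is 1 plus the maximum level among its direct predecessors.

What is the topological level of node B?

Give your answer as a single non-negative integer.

Op 1: add_edge(B, E). Edges now: 1
Op 2: add_edge(A, B). Edges now: 2
Op 3: add_edge(B, D). Edges now: 3
Op 4: add_edge(A, E). Edges now: 4
Op 5: add_edge(B, C). Edges now: 5
Compute levels (Kahn BFS):
  sources (in-degree 0): A
  process A: level=0
    A->B: in-degree(B)=0, level(B)=1, enqueue
    A->E: in-degree(E)=1, level(E)>=1
  process B: level=1
    B->C: in-degree(C)=0, level(C)=2, enqueue
    B->D: in-degree(D)=0, level(D)=2, enqueue
    B->E: in-degree(E)=0, level(E)=2, enqueue
  process C: level=2
  process D: level=2
  process E: level=2
All levels: A:0, B:1, C:2, D:2, E:2
level(B) = 1

Answer: 1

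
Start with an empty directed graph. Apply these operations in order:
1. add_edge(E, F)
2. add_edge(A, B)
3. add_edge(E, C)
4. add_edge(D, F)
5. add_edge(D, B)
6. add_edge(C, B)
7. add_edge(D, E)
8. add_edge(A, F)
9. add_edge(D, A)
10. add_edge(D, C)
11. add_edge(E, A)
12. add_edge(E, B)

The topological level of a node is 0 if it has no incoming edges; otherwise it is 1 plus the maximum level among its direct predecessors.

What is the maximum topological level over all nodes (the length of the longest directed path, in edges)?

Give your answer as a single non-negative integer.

Op 1: add_edge(E, F). Edges now: 1
Op 2: add_edge(A, B). Edges now: 2
Op 3: add_edge(E, C). Edges now: 3
Op 4: add_edge(D, F). Edges now: 4
Op 5: add_edge(D, B). Edges now: 5
Op 6: add_edge(C, B). Edges now: 6
Op 7: add_edge(D, E). Edges now: 7
Op 8: add_edge(A, F). Edges now: 8
Op 9: add_edge(D, A). Edges now: 9
Op 10: add_edge(D, C). Edges now: 10
Op 11: add_edge(E, A). Edges now: 11
Op 12: add_edge(E, B). Edges now: 12
Compute levels (Kahn BFS):
  sources (in-degree 0): D
  process D: level=0
    D->A: in-degree(A)=1, level(A)>=1
    D->B: in-degree(B)=3, level(B)>=1
    D->C: in-degree(C)=1, level(C)>=1
    D->E: in-degree(E)=0, level(E)=1, enqueue
    D->F: in-degree(F)=2, level(F)>=1
  process E: level=1
    E->A: in-degree(A)=0, level(A)=2, enqueue
    E->B: in-degree(B)=2, level(B)>=2
    E->C: in-degree(C)=0, level(C)=2, enqueue
    E->F: in-degree(F)=1, level(F)>=2
  process A: level=2
    A->B: in-degree(B)=1, level(B)>=3
    A->F: in-degree(F)=0, level(F)=3, enqueue
  process C: level=2
    C->B: in-degree(B)=0, level(B)=3, enqueue
  process F: level=3
  process B: level=3
All levels: A:2, B:3, C:2, D:0, E:1, F:3
max level = 3

Answer: 3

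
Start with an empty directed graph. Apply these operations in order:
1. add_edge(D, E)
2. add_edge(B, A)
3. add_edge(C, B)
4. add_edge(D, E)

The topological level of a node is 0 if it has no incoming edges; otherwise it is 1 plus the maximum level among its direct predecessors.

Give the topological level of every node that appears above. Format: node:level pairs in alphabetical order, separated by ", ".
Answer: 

Answer: A:2, B:1, C:0, D:0, E:1

Derivation:
Op 1: add_edge(D, E). Edges now: 1
Op 2: add_edge(B, A). Edges now: 2
Op 3: add_edge(C, B). Edges now: 3
Op 4: add_edge(D, E) (duplicate, no change). Edges now: 3
Compute levels (Kahn BFS):
  sources (in-degree 0): C, D
  process C: level=0
    C->B: in-degree(B)=0, level(B)=1, enqueue
  process D: level=0
    D->E: in-degree(E)=0, level(E)=1, enqueue
  process B: level=1
    B->A: in-degree(A)=0, level(A)=2, enqueue
  process E: level=1
  process A: level=2
All levels: A:2, B:1, C:0, D:0, E:1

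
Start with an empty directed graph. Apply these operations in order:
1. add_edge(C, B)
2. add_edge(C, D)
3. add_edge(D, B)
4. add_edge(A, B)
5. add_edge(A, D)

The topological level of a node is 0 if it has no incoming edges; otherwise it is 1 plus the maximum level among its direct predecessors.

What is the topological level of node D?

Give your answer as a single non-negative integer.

Answer: 1

Derivation:
Op 1: add_edge(C, B). Edges now: 1
Op 2: add_edge(C, D). Edges now: 2
Op 3: add_edge(D, B). Edges now: 3
Op 4: add_edge(A, B). Edges now: 4
Op 5: add_edge(A, D). Edges now: 5
Compute levels (Kahn BFS):
  sources (in-degree 0): A, C
  process A: level=0
    A->B: in-degree(B)=2, level(B)>=1
    A->D: in-degree(D)=1, level(D)>=1
  process C: level=0
    C->B: in-degree(B)=1, level(B)>=1
    C->D: in-degree(D)=0, level(D)=1, enqueue
  process D: level=1
    D->B: in-degree(B)=0, level(B)=2, enqueue
  process B: level=2
All levels: A:0, B:2, C:0, D:1
level(D) = 1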